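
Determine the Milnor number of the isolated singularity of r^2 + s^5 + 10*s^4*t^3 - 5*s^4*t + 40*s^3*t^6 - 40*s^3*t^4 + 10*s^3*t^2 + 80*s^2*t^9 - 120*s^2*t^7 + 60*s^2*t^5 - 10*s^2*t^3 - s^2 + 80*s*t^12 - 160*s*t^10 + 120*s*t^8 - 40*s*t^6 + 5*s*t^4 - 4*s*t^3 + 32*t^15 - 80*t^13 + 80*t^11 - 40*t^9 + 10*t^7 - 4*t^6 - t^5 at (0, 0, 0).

The Hessian of f at 0 has rank 2. Corank 1: A-series; mu = 4 gives A_4.

4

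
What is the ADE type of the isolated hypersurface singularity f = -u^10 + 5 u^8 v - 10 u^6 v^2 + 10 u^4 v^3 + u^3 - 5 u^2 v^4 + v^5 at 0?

The Hessian of f at 0 has rank 0. Corank 2; j^3 = u^3 is a perfect cube, so E-series; the 5-jet and mu = 8 give E_8.

E_8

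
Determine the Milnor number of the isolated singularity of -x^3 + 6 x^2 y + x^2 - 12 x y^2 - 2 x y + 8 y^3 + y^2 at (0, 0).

The Hessian of f at 0 has rank 1. Corank 1: A-series; mu = 2 gives A_2.

2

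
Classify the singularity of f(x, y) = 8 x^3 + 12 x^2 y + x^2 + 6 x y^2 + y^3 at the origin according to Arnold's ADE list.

A_2

The Hessian of f at 0 is [[2, 0], [0, 0]] with rank 1, so corank 1. A Groebner basis of the Jacobian ideal J(f) in C{x,y} is {y^2, x}; counting standard monomials gives mu = 2. Corank 1: A-series; mu = 2 gives A_2.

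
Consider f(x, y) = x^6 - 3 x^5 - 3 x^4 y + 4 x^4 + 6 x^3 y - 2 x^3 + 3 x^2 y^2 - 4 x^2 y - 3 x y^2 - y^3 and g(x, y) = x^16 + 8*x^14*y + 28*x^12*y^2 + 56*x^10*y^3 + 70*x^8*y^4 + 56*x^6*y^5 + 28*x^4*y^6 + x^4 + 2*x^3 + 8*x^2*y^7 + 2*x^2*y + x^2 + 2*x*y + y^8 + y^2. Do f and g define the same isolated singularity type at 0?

No.

The Hessian of f at 0 is [[0, 0], [0, 0]] with rank 0, so corank 2. A Groebner basis of the Jacobian ideal J(f) in C{x,y} is {y^3, x^2 - 3*y^2/2, x*y + 3*y^2/2}; counting standard monomials gives mu = 4. Corank 2; j^3 = -(x + y)*(2*x^2 + 2*x*y + y^2) splits into three distinct lines over C (the quadratic factor has nonzero discriminant), so D_4. The Hessian of g at 0 is [[2, 2], [2, 2]] with rank 1, so corank 1. A Groebner basis of the Jacobian ideal J(g) in C{x,y} is {x*y^3 - 6*x*y^2 + 5*x*y - x - 3*y^3 + 4*y^2 - y, 14*x*y^2 - 14*x*y + 3*x + y^4 + 6*y^3 - 11*y^2 + 3*y, x^2 + x + y}; counting standard monomials gives mu = 7. Corank 1: A-series; mu = 7 gives A_7. f is D_4 but g is A_7, hence not right-equivalent.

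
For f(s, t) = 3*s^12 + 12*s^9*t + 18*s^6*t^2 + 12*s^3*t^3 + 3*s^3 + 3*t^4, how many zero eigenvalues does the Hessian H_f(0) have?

Hessian at 0 has rank 0.

2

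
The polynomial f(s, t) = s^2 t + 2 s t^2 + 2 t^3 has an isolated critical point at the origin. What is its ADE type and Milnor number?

The Hessian of f at 0 is [[0, 0], [0, 0]] with rank 0, so corank 2. A Groebner basis of the Jacobian ideal J(f) in C{s,t} is {t^3, s^2 + 2*t^2, s*t + t^2}; counting standard monomials gives mu = 4. Corank 2; j^3 = t*(s^2 + 2*s*t + 2*t^2) splits into three distinct lines over C (the quadratic factor has nonzero discriminant), so D_4.

Type D_4, Milnor number mu = 4.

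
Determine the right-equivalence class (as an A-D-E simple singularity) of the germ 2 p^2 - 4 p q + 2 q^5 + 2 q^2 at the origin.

A_{4}

The Hessian of f at 0 has rank 1. Corank 1: A-series; mu = 4 gives A_4.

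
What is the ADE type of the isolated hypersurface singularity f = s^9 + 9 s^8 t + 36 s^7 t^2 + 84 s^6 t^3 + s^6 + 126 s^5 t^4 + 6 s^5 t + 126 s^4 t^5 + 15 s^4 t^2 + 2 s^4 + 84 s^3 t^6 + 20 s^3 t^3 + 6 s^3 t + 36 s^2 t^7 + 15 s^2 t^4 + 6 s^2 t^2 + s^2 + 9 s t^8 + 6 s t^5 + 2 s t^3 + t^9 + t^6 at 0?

A_8

The Hessian of f at 0 is [[2, 0], [0, 0]] with rank 1, so corank 1. A Groebner basis of the Jacobian ideal J(f) in C{s,t} is {s^2 + s*t^3, -3*s^2 + s*t + t^4, s^3, s^2*t + s*t^2 + s/3 + t^3/3}; counting standard monomials gives mu = 8. Corank 1: A-series; mu = 8 gives A_8.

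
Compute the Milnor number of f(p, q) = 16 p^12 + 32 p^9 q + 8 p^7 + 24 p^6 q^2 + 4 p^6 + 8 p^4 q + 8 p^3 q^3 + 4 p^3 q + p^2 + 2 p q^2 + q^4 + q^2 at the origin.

1

The Hessian of f at 0 has rank 2. Corank 0: nondegenerate Morse point, so A_1.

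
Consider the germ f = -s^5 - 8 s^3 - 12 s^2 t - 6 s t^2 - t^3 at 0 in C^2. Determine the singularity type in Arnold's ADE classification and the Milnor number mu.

Type E_8, Milnor number mu = 8.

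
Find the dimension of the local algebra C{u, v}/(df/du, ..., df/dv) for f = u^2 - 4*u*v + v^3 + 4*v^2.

2

The Hessian of f at 0 has rank 1. Corank 1: A-series; mu = 2 gives A_2.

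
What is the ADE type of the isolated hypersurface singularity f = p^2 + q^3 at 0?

The Hessian of f at 0 is [[2, 0], [0, 0]] with rank 1, so corank 1. A Groebner basis of the Jacobian ideal J(f) in C{p,q} is {q^2, p}; counting standard monomials gives mu = 2. Corank 1: A-series; mu = 2 gives A_2.

A_2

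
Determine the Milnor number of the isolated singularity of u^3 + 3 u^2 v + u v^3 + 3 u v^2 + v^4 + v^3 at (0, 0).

7

The Hessian of f at 0 has rank 0. Corank 2; j^3 = (u + v)^3 is a perfect cube, so E-series; the 4-jet and mu = 7 give E_7.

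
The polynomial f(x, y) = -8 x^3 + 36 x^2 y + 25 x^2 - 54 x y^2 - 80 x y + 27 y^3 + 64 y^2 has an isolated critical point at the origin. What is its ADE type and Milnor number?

Type A2, Milnor number mu = 2.

The Hessian of f at 0 has rank 1. Corank 1: A-series; mu = 2 gives A_2.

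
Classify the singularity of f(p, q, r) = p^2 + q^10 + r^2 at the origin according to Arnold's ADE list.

The Hessian of f at 0 is [[2, 0, 0], [0, 0, 0], [0, 0, 2]] with rank 2, so corank 1. A Groebner basis of the Jacobian ideal J(f) in C{p,q,r} is {q^9, p, r}; counting standard monomials gives mu = 9. Corank 1: A-series; mu = 9 gives A_9.

A_9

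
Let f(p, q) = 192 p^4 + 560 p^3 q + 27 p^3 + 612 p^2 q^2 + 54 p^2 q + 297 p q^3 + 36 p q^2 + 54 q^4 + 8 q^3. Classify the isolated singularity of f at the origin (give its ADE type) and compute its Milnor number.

The Hessian of f at 0 has rank 0. Corank 2; j^3 = (3*p + 2*q)^3 is a perfect cube, so E-series; the 4-jet and mu = 7 give E_7.

Type E7, Milnor number mu = 7.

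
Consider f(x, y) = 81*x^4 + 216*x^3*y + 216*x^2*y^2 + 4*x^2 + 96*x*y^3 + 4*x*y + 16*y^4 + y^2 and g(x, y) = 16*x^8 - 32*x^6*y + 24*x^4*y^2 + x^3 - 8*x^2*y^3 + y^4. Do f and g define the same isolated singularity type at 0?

The Hessian of f at 0 is [[8, 4], [4, 2]] with rank 1, so corank 1. A Groebner basis of the Jacobian ideal J(f) in C{x,y} is {y^3, x + y/2}; counting standard monomials gives mu = 3. Corank 1: A-series; mu = 3 gives A_3. The Hessian of g at 0 is [[0, 0], [0, 0]] with rank 0, so corank 2. A Groebner basis of the Jacobian ideal J(g) in C{x,y} is {y^3, x^2}; counting standard monomials gives mu = 6. Corank 2; j^3 = x^3 is a perfect cube, so E-series; the 4-jet and mu = 6 give E_6. f is A_3 but g is E_6, hence not right-equivalent.

No.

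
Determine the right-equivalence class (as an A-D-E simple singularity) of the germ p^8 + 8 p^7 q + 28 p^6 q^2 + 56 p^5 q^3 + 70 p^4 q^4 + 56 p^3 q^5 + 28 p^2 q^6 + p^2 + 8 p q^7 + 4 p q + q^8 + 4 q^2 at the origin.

The Hessian of f at 0 is [[2, 4], [4, 8]] with rank 1, so corank 1. A Groebner basis of the Jacobian ideal J(f) in C{p,q} is {q^7, p + 2*q}; counting standard monomials gives mu = 7. Corank 1: A-series; mu = 7 gives A_7.

A_7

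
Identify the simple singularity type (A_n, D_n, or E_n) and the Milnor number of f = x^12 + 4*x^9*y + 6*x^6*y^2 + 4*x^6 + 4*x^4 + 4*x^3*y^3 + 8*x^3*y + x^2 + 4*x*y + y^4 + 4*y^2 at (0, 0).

The Hessian of f at 0 has rank 1. Corank 1: A-series; mu = 3 gives A_3.

Type A3, Milnor number mu = 3.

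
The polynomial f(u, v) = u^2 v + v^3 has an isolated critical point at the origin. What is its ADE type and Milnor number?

The Hessian of f at 0 has rank 0. Corank 2; j^3 = v*(u^2 + v^2) splits into three distinct lines over C (the quadratic factor has nonzero discriminant), so D_4.

Type D4, Milnor number mu = 4.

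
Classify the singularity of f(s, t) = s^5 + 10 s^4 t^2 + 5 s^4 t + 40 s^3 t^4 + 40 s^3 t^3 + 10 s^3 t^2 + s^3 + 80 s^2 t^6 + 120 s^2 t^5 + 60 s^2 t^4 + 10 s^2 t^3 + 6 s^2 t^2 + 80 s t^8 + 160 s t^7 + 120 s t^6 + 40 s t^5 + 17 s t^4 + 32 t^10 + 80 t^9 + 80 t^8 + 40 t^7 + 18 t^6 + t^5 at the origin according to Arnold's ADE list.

The Hessian of f at 0 is [[0, 0], [0, 0]] with rank 0, so corank 2. A Groebner basis of the Jacobian ideal J(f) in C{s,t} is {-s^2/16 + s*t^3 - s*t^2/4, s^2/4 + s*t^2 + t^4, s^3, s^2*t + s^2/4 + s*t^2}; counting standard monomials gives mu = 8. Corank 2; j^3 = s^3 is a perfect cube, so E-series; the 5-jet and mu = 8 give E_8.

E_8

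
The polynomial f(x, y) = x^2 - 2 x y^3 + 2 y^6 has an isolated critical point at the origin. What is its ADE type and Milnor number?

The Hessian of f at 0 is [[2, 0], [0, 0]] with rank 1, so corank 1. A Groebner basis of the Jacobian ideal J(f) in C{x,y} is {x*y^2, -x + y^3, x^2}; counting standard monomials gives mu = 5. Corank 1: A-series; mu = 5 gives A_5.

Type A_{5}, Milnor number mu = 5.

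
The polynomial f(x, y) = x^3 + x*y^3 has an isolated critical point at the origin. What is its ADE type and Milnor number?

Type E_{7}, Milnor number mu = 7.

The Hessian of f at 0 has rank 0. Corank 2; j^3 = x^3 is a perfect cube, so E-series; the 4-jet and mu = 7 give E_7.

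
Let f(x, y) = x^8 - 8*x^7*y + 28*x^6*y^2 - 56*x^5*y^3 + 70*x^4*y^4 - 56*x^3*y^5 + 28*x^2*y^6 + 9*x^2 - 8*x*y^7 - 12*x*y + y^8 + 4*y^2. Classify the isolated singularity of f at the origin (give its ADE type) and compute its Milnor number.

Type A_{7}, Milnor number mu = 7.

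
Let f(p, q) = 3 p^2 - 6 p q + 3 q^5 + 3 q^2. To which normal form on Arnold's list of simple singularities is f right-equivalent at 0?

The Hessian of f at 0 is [[6, -6], [-6, 6]] with rank 1, so corank 1. A Groebner basis of the Jacobian ideal J(f) in C{p,q} is {q^4, p - q}; counting standard monomials gives mu = 4. Corank 1: A-series; mu = 4 gives A_4.

A_{4}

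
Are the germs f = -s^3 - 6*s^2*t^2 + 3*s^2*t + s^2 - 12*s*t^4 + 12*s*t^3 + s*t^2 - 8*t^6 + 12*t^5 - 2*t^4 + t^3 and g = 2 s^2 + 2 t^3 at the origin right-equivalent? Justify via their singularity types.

The Hessian of f at 0 has rank 1. Corank 1: A-series; mu = 2 gives A_2. The Hessian of g at 0 has rank 1. Corank 1: A-series; mu = 2 gives A_2. Both have type A_2, hence right-equivalent.

Yes.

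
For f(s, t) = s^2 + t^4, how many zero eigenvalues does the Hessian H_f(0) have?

Hessian at 0 has rank 1.

1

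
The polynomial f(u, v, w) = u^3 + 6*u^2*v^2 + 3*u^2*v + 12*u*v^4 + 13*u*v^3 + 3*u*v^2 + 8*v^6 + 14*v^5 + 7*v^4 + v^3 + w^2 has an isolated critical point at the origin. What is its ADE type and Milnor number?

The Hessian of f at 0 is [[0, 0, 0], [0, 0, 0], [0, 0, 2]] with rank 1, so corank 2. A Groebner basis of the Jacobian ideal J(f) in C{u,v,w} is {-u^2/4 - u*v/2 + v^4 - v^3/12 - v^2/4, u^3 + 5*u^2/4 + 5*u*v/2 + 17*v^3/12 + 5*v^2/4, u^2*v - 11*u^2/12 - 11*u*v/6 - 47*v^3/36 - 11*v^2/12, u^2/2 + u*v^2 + u*v + 7*v^3/6 + v^2/2, w}; counting standard monomials gives mu = 7. Corank 2; j^3 = (u + v)^3 is a perfect cube, so E-series; the 4-jet and mu = 7 give E_7.

Type E_7, Milnor number mu = 7.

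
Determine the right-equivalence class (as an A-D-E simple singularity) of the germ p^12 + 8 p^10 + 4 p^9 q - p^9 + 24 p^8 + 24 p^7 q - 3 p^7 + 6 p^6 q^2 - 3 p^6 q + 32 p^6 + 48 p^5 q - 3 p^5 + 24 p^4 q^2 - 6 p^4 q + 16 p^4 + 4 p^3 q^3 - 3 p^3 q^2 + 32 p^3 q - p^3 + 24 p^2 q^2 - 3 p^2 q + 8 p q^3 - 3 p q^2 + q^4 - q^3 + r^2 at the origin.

The Hessian of f at 0 has rank 1. Corank 2; j^3 = -(p + q)^3 is a perfect cube, so E-series; the 4-jet and mu = 6 give E_6.

E_{6}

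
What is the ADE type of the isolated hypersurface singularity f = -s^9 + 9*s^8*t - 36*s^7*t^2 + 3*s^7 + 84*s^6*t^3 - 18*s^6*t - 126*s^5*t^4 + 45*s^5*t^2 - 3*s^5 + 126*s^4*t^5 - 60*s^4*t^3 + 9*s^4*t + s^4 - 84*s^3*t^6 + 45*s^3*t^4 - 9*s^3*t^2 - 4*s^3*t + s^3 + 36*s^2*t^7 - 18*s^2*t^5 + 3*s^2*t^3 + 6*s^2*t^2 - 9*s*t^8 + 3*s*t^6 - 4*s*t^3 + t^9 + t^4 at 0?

E6

The Hessian of f at 0 has rank 0. Corank 2; j^3 = s^3 is a perfect cube, so E-series; the 4-jet and mu = 6 give E_6.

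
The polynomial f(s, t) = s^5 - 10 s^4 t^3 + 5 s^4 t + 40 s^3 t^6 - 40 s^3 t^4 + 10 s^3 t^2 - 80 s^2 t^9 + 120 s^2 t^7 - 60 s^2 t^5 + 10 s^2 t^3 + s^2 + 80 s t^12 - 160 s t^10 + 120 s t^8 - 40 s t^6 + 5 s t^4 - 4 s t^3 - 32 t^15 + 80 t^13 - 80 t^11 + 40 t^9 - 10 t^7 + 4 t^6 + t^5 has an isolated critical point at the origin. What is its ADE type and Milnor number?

Type A4, Milnor number mu = 4.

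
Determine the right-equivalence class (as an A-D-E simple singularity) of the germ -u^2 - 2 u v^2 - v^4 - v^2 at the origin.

The Hessian of f at 0 has rank 2. Corank 0: nondegenerate Morse point, so A_1.

A1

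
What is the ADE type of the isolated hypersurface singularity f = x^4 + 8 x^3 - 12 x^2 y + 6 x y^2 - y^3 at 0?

The Hessian of f at 0 has rank 0. Corank 2; j^3 = (2*x - y)^3 is a perfect cube, so E-series; the 4-jet and mu = 6 give E_6.

E_6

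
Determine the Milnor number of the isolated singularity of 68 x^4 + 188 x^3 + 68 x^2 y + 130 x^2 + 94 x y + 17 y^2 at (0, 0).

The Hessian of f at 0 is [[260, 94], [94, 34]] with rank 2, so corank 0. A Groebner basis of the Jacobian ideal J(f) in C{x,y} is {x, y}; counting standard monomials gives mu = 1. Corank 0: nondegenerate Morse point, so A_1.

1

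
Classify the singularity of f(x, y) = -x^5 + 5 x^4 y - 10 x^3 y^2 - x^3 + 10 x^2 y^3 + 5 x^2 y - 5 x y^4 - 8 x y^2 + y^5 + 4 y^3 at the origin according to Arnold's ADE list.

D_{6}

The Hessian of f at 0 has rank 0. Corank 2; j^3 = -(x - 2*y)^2*(x - y) has shape L^2 M (L != M), so D-series; mu = 6 gives D_6.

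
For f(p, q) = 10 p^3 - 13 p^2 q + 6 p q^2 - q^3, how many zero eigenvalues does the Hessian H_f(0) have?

Hessian at 0 has rank 0.

2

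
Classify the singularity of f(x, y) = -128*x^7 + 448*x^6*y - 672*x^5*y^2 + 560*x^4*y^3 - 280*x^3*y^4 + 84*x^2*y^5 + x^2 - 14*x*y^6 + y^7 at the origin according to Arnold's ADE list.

The Hessian of f at 0 has rank 1. Corank 1: A-series; mu = 6 gives A_6.

A_{6}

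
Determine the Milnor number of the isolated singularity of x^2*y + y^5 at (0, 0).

6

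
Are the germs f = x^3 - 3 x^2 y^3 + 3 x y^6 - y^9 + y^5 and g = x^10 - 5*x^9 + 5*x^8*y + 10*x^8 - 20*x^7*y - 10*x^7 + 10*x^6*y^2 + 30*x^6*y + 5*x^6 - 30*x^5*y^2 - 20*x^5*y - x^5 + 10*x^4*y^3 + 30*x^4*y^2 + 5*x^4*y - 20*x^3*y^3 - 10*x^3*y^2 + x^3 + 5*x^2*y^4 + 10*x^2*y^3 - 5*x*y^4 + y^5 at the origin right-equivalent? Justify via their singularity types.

Yes.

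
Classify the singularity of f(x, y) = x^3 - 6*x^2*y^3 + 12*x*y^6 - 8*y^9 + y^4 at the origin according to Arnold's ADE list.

E_{6}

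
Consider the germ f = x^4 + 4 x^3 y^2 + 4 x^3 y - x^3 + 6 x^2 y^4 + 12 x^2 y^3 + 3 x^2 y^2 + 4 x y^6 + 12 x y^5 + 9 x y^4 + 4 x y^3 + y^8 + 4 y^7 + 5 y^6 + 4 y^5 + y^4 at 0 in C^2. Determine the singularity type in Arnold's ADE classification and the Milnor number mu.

Type E_6, Milnor number mu = 6.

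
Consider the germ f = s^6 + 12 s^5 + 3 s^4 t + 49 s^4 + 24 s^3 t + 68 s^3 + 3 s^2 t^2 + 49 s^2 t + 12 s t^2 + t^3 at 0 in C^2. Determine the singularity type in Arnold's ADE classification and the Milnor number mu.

Type D4, Milnor number mu = 4.

The Hessian of f at 0 has rank 0. Corank 2; j^3 = (4*s + t)*(17*s^2 + 8*s*t + t^2) splits into three distinct lines over C (the quadratic factor has nonzero discriminant), so D_4.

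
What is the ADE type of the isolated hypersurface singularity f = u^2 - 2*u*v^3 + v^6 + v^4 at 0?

The Hessian of f at 0 is [[2, 0], [0, 0]] with rank 1, so corank 1. A Groebner basis of the Jacobian ideal J(f) in C{u,v} is {v^3, u}; counting standard monomials gives mu = 3. Corank 1: A-series; mu = 3 gives A_3.

A3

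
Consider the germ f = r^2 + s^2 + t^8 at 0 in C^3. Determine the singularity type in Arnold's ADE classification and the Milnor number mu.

Type A_7, Milnor number mu = 7.

The Hessian of f at 0 is [[2, 0, 0], [0, 0, 0], [0, 0, 2]] with rank 2, so corank 1. A Groebner basis of the Jacobian ideal J(f) in C{s,t,r} is {t^7, s, r}; counting standard monomials gives mu = 7. Corank 1: A-series; mu = 7 gives A_7.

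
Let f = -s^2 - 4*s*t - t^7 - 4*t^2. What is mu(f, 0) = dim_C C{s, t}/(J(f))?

6

The Hessian of f at 0 is [[-2, -4], [-4, -8]] with rank 1, so corank 1. A Groebner basis of the Jacobian ideal J(f) in C{s,t} is {t^6, s + 2*t}; counting standard monomials gives mu = 6. Corank 1: A-series; mu = 6 gives A_6.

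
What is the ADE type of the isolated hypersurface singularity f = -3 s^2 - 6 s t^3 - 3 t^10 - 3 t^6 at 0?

A_9

The Hessian of f at 0 has rank 1. Corank 1: A-series; mu = 9 gives A_9.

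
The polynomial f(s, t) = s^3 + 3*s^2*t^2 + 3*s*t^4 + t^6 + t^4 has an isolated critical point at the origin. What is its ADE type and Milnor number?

Type E_6, Milnor number mu = 6.

The Hessian of f at 0 has rank 0. Corank 2; j^3 = s^3 is a perfect cube, so E-series; the 4-jet and mu = 6 give E_6.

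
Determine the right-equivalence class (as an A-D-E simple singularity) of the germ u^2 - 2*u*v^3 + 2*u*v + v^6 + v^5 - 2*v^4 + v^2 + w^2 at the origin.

The Hessian of f at 0 is [[2, 2, 0], [2, 2, 0], [0, 0, 2]] with rank 2, so corank 1. A Groebner basis of the Jacobian ideal J(f) in C{u,v,w} is {-u + v^3 - v, u^2 - v^2, u*v + v^2, w}; counting standard monomials gives mu = 4. Corank 1: A-series; mu = 4 gives A_4.

A_4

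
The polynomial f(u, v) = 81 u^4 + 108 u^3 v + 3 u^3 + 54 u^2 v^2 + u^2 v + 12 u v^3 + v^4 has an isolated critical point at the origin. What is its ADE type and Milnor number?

Type D5, Milnor number mu = 5.

The Hessian of f at 0 has rank 0. Corank 2; j^3 = u^2*(3*u + v) has shape L^2 M (L != M), so D-series; mu = 5 gives D_5.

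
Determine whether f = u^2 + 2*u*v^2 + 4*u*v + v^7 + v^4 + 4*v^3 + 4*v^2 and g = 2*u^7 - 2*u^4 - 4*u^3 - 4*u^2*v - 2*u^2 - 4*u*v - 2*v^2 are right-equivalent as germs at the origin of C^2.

The Hessian of f at 0 is [[2, 4], [4, 8]] with rank 1, so corank 1. A Groebner basis of the Jacobian ideal J(f) in C{u,v} is {u^3 + 6*u^2*v - 12*u^2 - 32*u*v + 16*u + 32*v, u + v^2 + 2*v}; counting standard monomials gives mu = 6. Corank 1: A-series; mu = 6 gives A_6. The Hessian of g at 0 is [[-4, -4], [-4, -4]] with rank 1, so corank 1. A Groebner basis of the Jacobian ideal J(g) in C{u,v} is {14*u*v/3 - 5*u/3 + v^4 + 4*v^3/3 + 3*v^2 - 5*v/3, u*v^2 - 4*u*v/3 + u/3 + v^3/3 - v^2 + v/3, u^2 + u + v}; counting standard monomials gives mu = 6. Corank 1: A-series; mu = 6 gives A_6. Both have type A_6, hence right-equivalent.

Yes.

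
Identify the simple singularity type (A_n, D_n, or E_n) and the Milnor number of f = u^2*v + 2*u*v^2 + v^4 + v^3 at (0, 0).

The Hessian of f at 0 is [[0, 0], [0, 0]] with rank 0, so corank 2. A Groebner basis of the Jacobian ideal J(f) in C{u,v} is {u^3 - u^2/4 + v^2/4, u^2/4 + v^3 - v^2/4, u*v + v^2}; counting standard monomials gives mu = 5. Corank 2; j^3 = v*(u + v)^2 has shape L^2 M (L != M), so D-series; mu = 5 gives D_5.

Type D5, Milnor number mu = 5.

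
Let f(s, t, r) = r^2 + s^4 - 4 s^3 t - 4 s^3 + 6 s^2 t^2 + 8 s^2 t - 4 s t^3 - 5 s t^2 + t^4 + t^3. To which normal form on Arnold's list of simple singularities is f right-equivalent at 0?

D_{5}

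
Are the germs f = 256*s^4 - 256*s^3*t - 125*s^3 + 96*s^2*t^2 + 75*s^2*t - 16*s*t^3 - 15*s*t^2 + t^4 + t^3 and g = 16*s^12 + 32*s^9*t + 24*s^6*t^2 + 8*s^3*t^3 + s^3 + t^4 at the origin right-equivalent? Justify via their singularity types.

Yes.

The Hessian of f at 0 is [[0, 0], [0, 0]] with rank 0, so corank 2. A Groebner basis of the Jacobian ideal J(f) in C{s,t} is {t^4, s*t^2 - 13*t^3/60, s^2 - 2*s*t/5 + t^2/25}; counting standard monomials gives mu = 6. Corank 2; j^3 = -(5*s - t)^3 is a perfect cube, so E-series; the 4-jet and mu = 6 give E_6. The Hessian of g at 0 is [[0, 0], [0, 0]] with rank 0, so corank 2. A Groebner basis of the Jacobian ideal J(g) in C{s,t} is {t^3, s^2}; counting standard monomials gives mu = 6. Corank 2; j^3 = s^3 is a perfect cube, so E-series; the 4-jet and mu = 6 give E_6. Both have type E_6, hence right-equivalent.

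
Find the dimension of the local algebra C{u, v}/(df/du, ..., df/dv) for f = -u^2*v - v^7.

8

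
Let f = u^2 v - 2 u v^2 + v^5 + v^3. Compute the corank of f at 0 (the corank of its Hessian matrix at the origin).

Hessian at 0 has rank 0.

2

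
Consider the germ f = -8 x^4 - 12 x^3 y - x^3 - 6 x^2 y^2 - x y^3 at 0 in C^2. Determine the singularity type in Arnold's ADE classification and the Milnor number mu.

The Hessian of f at 0 has rank 0. Corank 2; j^3 = -x^3 is a perfect cube, so E-series; the 4-jet and mu = 7 give E_7.

Type E_{7}, Milnor number mu = 7.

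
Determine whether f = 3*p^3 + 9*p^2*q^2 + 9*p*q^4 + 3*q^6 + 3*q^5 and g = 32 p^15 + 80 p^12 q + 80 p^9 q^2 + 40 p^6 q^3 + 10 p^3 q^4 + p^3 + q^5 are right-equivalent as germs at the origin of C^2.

The Hessian of f at 0 is [[0, 0], [0, 0]] with rank 0, so corank 2. A Groebner basis of the Jacobian ideal J(f) in C{p,q} is {q^4, p^3, p^2/2 + p*q^2}; counting standard monomials gives mu = 8. Corank 2; j^3 = 3*p^3 is a perfect cube, so E-series; the 5-jet and mu = 8 give E_8. The Hessian of g at 0 is [[0, 0], [0, 0]] with rank 0, so corank 2. A Groebner basis of the Jacobian ideal J(g) in C{p,q} is {q^4, p^2}; counting standard monomials gives mu = 8. Corank 2; j^3 = p^3 is a perfect cube, so E-series; the 5-jet and mu = 8 give E_8. Both have type E_8, hence right-equivalent.

Yes.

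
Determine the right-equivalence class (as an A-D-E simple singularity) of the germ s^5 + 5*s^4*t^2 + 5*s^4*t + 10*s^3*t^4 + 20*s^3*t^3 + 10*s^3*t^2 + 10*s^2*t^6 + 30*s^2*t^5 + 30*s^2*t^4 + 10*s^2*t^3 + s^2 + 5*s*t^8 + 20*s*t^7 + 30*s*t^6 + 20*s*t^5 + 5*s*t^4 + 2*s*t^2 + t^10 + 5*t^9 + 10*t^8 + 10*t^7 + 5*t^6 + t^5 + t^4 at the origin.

A_{4}

The Hessian of f at 0 is [[2, 0], [0, 0]] with rank 1, so corank 1. A Groebner basis of the Jacobian ideal J(f) in C{s,t} is {s^2, s + t^2}; counting standard monomials gives mu = 4. Corank 1: A-series; mu = 4 gives A_4.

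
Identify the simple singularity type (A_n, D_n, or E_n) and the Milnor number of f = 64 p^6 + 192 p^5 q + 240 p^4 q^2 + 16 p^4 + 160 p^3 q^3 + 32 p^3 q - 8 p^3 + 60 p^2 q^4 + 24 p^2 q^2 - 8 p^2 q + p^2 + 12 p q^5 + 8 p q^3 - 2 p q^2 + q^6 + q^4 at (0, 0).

The Hessian of f at 0 has rank 1. Corank 1: A-series; mu = 5 gives A_5.

Type A_{5}, Milnor number mu = 5.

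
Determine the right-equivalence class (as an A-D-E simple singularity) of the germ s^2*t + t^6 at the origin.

D_{7}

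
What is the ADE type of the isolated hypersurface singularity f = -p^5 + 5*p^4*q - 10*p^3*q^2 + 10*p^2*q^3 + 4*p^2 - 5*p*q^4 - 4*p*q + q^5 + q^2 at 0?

A4

The Hessian of f at 0 has rank 1. Corank 1: A-series; mu = 4 gives A_4.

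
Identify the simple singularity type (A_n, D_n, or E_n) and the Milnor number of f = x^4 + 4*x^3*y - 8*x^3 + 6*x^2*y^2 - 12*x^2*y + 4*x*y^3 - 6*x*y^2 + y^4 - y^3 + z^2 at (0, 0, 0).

Type E_6, Milnor number mu = 6.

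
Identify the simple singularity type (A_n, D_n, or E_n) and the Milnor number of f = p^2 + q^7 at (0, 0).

The Hessian of f at 0 has rank 1. Corank 1: A-series; mu = 6 gives A_6.

Type A6, Milnor number mu = 6.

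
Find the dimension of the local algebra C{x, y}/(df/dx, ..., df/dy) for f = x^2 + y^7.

The Hessian of f at 0 is [[2, 0], [0, 0]] with rank 1, so corank 1. A Groebner basis of the Jacobian ideal J(f) in C{x,y} is {y^6, x}; counting standard monomials gives mu = 6. Corank 1: A-series; mu = 6 gives A_6.

6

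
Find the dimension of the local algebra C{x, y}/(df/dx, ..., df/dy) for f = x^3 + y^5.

8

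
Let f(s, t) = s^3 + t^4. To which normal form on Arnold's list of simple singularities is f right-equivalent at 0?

E_6

The Hessian of f at 0 has rank 0. Corank 2; j^3 = s^3 is a perfect cube, so E-series; the 4-jet and mu = 6 give E_6.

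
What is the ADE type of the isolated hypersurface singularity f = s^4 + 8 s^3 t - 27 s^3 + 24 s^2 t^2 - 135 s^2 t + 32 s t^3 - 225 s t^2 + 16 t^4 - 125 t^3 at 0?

E_{6}

The Hessian of f at 0 has rank 0. Corank 2; j^3 = -(3*s + 5*t)^3 is a perfect cube, so E-series; the 4-jet and mu = 6 give E_6.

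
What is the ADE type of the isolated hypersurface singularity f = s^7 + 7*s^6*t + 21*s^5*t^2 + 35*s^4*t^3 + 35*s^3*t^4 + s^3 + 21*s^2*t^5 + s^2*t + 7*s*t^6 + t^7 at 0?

The Hessian of f at 0 has rank 0. Corank 2; j^3 = s^2*(s + t) has shape L^2 M (L != M), so D-series; mu = 8 gives D_8.

D_{8}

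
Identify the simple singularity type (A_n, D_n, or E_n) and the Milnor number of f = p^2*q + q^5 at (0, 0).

Type D_6, Milnor number mu = 6.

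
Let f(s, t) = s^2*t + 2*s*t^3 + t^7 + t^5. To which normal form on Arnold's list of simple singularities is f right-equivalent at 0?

D_8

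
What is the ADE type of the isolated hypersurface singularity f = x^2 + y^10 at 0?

A9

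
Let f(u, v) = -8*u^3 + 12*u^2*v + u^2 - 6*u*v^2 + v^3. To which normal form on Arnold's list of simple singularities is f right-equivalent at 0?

A2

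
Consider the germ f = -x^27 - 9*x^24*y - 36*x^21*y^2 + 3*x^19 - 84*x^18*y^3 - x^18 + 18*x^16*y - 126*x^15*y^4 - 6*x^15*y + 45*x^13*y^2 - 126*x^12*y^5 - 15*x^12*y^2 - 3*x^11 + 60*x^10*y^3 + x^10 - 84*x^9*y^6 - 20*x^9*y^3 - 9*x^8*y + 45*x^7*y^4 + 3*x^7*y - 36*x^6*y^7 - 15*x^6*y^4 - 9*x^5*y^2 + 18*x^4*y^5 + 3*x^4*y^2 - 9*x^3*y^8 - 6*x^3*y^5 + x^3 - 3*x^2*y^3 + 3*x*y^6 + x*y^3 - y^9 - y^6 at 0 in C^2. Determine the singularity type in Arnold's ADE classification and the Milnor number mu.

Type E7, Milnor number mu = 7.

The Hessian of f at 0 has rank 0. Corank 2; j^3 = x^3 is a perfect cube, so E-series; the 4-jet and mu = 7 give E_7.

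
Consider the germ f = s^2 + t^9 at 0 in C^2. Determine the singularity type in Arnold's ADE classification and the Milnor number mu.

Type A_{8}, Milnor number mu = 8.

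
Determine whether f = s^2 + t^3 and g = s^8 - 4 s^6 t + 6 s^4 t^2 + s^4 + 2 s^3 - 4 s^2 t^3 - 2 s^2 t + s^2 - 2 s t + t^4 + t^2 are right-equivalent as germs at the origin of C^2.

No.

The Hessian of f at 0 has rank 1. Corank 1: A-series; mu = 2 gives A_2. The Hessian of g at 0 has rank 1. Corank 1: A-series; mu = 3 gives A_3. f is A_2 but g is A_3, hence not right-equivalent.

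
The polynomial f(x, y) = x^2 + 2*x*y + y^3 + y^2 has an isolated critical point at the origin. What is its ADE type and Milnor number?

Type A_{2}, Milnor number mu = 2.

The Hessian of f at 0 has rank 1. Corank 1: A-series; mu = 2 gives A_2.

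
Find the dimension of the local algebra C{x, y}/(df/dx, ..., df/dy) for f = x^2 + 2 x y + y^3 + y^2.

2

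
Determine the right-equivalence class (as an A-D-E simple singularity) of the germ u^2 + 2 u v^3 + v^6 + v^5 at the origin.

The Hessian of f at 0 is [[2, 0], [0, 0]] with rank 1, so corank 1. A Groebner basis of the Jacobian ideal J(f) in C{u,v} is {u + v^3, u^2, u*v}; counting standard monomials gives mu = 4. Corank 1: A-series; mu = 4 gives A_4.

A4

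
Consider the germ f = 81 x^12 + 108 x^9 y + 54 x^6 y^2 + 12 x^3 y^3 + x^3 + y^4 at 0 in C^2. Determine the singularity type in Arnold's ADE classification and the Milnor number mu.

The Hessian of f at 0 has rank 0. Corank 2; j^3 = x^3 is a perfect cube, so E-series; the 4-jet and mu = 6 give E_6.

Type E6, Milnor number mu = 6.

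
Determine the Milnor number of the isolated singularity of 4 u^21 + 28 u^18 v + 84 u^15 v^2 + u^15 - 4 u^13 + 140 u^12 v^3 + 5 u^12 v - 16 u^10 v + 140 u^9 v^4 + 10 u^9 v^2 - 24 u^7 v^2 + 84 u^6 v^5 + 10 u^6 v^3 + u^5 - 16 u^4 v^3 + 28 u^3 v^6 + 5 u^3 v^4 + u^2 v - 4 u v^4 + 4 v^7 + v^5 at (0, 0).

6

The Hessian of f at 0 is [[0, 0], [0, 0]] with rank 0, so corank 2. A Groebner basis of the Jacobian ideal J(f) in C{u,v} is {-u*v/2 + v^4, u*v^2, u^2 + 5*u*v/2}; counting standard monomials gives mu = 6. Corank 2; j^3 = u^2*v has shape L^2 M (L != M), so D-series; mu = 6 gives D_6.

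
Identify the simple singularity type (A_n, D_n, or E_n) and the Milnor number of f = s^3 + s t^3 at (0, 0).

The Hessian of f at 0 has rank 0. Corank 2; j^3 = s^3 is a perfect cube, so E-series; the 4-jet and mu = 7 give E_7.

Type E7, Milnor number mu = 7.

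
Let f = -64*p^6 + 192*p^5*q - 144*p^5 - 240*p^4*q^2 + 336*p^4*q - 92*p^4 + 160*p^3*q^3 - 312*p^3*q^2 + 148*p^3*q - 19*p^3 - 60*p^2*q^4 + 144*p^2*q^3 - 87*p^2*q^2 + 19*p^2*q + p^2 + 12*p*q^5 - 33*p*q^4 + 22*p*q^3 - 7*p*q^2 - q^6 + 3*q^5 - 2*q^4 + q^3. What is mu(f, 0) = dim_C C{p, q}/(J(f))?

The Hessian of f at 0 is [[2, 0], [0, 0]] with rank 1, so corank 1. A Groebner basis of the Jacobian ideal J(f) in C{p,q} is {q^2, p}; counting standard monomials gives mu = 2. Corank 1: A-series; mu = 2 gives A_2.

2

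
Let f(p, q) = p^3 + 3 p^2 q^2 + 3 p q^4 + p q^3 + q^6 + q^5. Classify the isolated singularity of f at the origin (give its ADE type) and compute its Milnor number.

The Hessian of f at 0 has rank 0. Corank 2; j^3 = p^3 is a perfect cube, so E-series; the 4-jet and mu = 7 give E_7.

Type E_7, Milnor number mu = 7.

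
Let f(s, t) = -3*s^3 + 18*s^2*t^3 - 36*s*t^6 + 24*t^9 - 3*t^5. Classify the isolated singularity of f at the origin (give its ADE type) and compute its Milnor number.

Type E8, Milnor number mu = 8.

The Hessian of f at 0 is [[0, 0], [0, 0]] with rank 0, so corank 2. A Groebner basis of the Jacobian ideal J(f) in C{s,t} is {-s^2/4 + s*t^3, t^4, s^3, s^2*t}; counting standard monomials gives mu = 8. Corank 2; j^3 = -3*s^3 is a perfect cube, so E-series; the 5-jet and mu = 8 give E_8.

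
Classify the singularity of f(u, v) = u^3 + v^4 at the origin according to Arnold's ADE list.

E_{6}

The Hessian of f at 0 is [[0, 0], [0, 0]] with rank 0, so corank 2. A Groebner basis of the Jacobian ideal J(f) in C{u,v} is {v^3, u^2}; counting standard monomials gives mu = 6. Corank 2; j^3 = u^3 is a perfect cube, so E-series; the 4-jet and mu = 6 give E_6.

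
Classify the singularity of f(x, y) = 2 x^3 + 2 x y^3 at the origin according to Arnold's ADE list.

E_{7}

The Hessian of f at 0 has rank 0. Corank 2; j^3 = 2*x^3 is a perfect cube, so E-series; the 4-jet and mu = 7 give E_7.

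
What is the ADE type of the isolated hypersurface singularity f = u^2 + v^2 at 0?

A_1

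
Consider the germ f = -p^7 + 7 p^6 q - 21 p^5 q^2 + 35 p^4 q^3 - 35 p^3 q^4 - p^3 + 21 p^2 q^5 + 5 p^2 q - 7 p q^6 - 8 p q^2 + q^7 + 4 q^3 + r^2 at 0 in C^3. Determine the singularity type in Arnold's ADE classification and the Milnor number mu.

Type D_8, Milnor number mu = 8.

The Hessian of f at 0 is [[0, 0, 0], [0, 0, 0], [0, 0, 2]] with rank 1, so corank 2. A Groebner basis of the Jacobian ideal J(f) in C{p,q,r} is {-p*q/7 + q^6 + 2*q^2/7, p*q^2 - 2*q^3, p^2 - 3*p*q + 2*q^2, r}; counting standard monomials gives mu = 8. Corank 2; j^3 = -(p - 2*q)^2*(p - q) has shape L^2 M (L != M), so D-series; mu = 8 gives D_8.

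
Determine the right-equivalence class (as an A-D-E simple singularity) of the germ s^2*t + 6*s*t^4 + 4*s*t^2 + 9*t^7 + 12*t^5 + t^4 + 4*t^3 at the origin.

D_5

The Hessian of f at 0 is [[0, 0], [0, 0]] with rank 0, so corank 2. A Groebner basis of the Jacobian ideal J(f) in C{s,t} is {s^3 - 2*s^2 + 8*t^2, s^2/4 + t^3 - t^2, s*t + 2*t^2}; counting standard monomials gives mu = 5. Corank 2; j^3 = t*(s + 2*t)^2 has shape L^2 M (L != M), so D-series; mu = 5 gives D_5.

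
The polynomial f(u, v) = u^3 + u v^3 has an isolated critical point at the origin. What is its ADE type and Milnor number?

Type E_{7}, Milnor number mu = 7.

The Hessian of f at 0 has rank 0. Corank 2; j^3 = u^3 is a perfect cube, so E-series; the 4-jet and mu = 7 give E_7.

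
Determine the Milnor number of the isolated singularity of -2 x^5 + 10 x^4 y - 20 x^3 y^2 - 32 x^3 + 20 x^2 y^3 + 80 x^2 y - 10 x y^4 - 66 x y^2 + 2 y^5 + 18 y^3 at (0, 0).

The Hessian of f at 0 has rank 0. Corank 2; j^3 = -2*(x - y)*(4*x - 3*y)^2 has shape L^2 M (L != M), so D-series; mu = 6 gives D_6.

6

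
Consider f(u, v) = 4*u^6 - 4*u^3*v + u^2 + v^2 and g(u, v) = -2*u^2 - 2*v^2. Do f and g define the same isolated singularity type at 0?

Yes.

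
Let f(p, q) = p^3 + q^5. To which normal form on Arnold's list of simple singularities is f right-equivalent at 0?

The Hessian of f at 0 has rank 0. Corank 2; j^3 = p^3 is a perfect cube, so E-series; the 5-jet and mu = 8 give E_8.

E8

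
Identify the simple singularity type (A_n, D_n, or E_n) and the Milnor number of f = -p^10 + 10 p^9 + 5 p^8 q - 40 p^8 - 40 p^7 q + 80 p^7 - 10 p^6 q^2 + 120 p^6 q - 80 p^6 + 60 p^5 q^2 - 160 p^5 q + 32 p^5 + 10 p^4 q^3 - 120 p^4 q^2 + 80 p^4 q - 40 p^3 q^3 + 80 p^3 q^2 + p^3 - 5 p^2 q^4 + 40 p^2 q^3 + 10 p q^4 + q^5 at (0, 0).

Type E_{8}, Milnor number mu = 8.

The Hessian of f at 0 has rank 0. Corank 2; j^3 = p^3 is a perfect cube, so E-series; the 5-jet and mu = 8 give E_8.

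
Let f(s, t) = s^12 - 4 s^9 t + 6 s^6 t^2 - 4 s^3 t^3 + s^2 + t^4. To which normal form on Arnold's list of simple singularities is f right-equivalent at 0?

The Hessian of f at 0 has rank 1. Corank 1: A-series; mu = 3 gives A_3.

A_3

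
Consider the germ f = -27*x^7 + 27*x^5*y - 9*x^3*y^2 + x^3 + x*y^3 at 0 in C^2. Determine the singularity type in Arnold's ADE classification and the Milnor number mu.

Type E_{7}, Milnor number mu = 7.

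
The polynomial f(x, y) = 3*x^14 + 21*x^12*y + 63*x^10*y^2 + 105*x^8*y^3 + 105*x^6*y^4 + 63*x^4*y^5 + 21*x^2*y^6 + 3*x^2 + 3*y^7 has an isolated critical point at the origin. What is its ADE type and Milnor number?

Type A_{6}, Milnor number mu = 6.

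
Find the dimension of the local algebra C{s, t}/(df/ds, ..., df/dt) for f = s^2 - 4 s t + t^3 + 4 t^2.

2

The Hessian of f at 0 has rank 1. Corank 1: A-series; mu = 2 gives A_2.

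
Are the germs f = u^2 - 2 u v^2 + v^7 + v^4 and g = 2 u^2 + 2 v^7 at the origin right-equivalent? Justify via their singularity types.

The Hessian of f at 0 has rank 1. Corank 1: A-series; mu = 6 gives A_6. The Hessian of g at 0 has rank 1. Corank 1: A-series; mu = 6 gives A_6. Both have type A_6, hence right-equivalent.

Yes.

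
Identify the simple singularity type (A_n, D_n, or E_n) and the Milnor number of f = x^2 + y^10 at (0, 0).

Type A_{9}, Milnor number mu = 9.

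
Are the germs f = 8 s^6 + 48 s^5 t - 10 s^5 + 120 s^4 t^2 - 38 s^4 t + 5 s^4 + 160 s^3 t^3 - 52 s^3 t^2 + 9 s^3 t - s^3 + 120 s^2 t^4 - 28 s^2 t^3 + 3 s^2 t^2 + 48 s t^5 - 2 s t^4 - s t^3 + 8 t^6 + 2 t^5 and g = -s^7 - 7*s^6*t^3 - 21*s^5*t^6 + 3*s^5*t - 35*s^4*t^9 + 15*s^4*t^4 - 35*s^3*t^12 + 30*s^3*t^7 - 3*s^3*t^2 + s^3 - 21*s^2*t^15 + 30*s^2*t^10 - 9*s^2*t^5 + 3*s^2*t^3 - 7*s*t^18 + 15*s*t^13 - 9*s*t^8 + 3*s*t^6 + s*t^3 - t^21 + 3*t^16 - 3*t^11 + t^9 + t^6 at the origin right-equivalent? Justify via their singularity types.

Yes.

The Hessian of f at 0 has rank 0. Corank 2; j^3 = -s^3 is a perfect cube, so E-series; the 4-jet and mu = 7 give E_7. The Hessian of g at 0 has rank 0. Corank 2; j^3 = s^3 is a perfect cube, so E-series; the 4-jet and mu = 7 give E_7. Both have type E_7, hence right-equivalent.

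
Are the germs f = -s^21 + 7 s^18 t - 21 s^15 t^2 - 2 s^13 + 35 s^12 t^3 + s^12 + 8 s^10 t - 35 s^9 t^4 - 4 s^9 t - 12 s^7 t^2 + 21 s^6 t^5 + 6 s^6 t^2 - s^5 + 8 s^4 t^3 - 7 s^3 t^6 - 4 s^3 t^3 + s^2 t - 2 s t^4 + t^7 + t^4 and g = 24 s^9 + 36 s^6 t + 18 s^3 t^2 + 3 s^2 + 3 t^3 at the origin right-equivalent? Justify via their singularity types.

The Hessian of f at 0 has rank 0. Corank 2; j^3 = s^2*t has shape L^2 M (L != M), so D-series; mu = 5 gives D_5. The Hessian of g at 0 has rank 1. Corank 1: A-series; mu = 2 gives A_2. f is D_5 but g is A_2, hence not right-equivalent.

No.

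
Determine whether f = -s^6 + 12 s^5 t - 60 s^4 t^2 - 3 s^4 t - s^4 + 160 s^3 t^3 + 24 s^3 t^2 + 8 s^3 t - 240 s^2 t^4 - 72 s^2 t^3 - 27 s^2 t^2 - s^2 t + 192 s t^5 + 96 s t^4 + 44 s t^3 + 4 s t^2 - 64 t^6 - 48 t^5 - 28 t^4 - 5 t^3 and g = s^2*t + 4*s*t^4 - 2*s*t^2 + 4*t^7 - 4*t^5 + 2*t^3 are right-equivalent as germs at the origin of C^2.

Yes.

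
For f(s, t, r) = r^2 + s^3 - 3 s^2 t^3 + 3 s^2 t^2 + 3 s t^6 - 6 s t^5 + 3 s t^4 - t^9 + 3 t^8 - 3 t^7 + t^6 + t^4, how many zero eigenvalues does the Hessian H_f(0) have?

2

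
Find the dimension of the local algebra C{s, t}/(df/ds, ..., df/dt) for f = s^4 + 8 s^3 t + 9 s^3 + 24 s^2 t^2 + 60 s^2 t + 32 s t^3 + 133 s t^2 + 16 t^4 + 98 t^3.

The Hessian of f at 0 has rank 0. Corank 2; j^3 = (s + 2*t)*(3*s + 7*t)^2 has shape L^2 M (L != M), so D-series; mu = 5 gives D_5.

5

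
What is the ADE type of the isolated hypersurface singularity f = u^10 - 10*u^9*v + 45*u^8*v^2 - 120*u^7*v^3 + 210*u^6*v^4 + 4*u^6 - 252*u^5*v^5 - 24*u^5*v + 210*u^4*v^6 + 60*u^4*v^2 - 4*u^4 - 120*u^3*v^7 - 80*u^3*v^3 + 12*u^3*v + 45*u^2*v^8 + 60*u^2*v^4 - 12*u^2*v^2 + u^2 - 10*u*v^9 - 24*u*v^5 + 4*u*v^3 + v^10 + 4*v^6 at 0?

The Hessian of f at 0 is [[2, 0], [0, 0]] with rank 1, so corank 1. A Groebner basis of the Jacobian ideal J(f) in C{u,v} is {2*u*v^2 - u/4 + v^5 - v^3/2, -u^2/4 + u*v^3 - u*v/4 - v^4/2, u^3, u^2*v - u*v^2 + u/6 + v^3/3}; counting standard monomials gives mu = 9. Corank 1: A-series; mu = 9 gives A_9.

A_{9}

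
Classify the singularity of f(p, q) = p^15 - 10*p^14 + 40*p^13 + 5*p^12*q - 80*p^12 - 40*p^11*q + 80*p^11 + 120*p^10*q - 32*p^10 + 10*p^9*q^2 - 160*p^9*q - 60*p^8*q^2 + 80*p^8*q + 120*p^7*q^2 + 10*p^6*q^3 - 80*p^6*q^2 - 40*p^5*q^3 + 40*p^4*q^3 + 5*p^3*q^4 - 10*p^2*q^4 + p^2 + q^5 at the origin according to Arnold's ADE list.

The Hessian of f at 0 has rank 1. Corank 1: A-series; mu = 4 gives A_4.

A_{4}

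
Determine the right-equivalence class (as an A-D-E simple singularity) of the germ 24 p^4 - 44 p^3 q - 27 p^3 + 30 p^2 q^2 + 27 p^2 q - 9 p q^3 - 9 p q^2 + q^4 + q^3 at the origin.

The Hessian of f at 0 has rank 0. Corank 2; j^3 = -(3*p - q)^3 is a perfect cube, so E-series; the 4-jet and mu = 7 give E_7.

E_{7}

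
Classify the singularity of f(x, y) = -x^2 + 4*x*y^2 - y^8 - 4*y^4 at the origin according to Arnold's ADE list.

A_{7}

The Hessian of f at 0 is [[-2, 0], [0, 0]] with rank 1, so corank 1. A Groebner basis of the Jacobian ideal J(f) in C{x,y} is {x^4, x^3*y, -x/2 + y^2}; counting standard monomials gives mu = 7. Corank 1: A-series; mu = 7 gives A_7.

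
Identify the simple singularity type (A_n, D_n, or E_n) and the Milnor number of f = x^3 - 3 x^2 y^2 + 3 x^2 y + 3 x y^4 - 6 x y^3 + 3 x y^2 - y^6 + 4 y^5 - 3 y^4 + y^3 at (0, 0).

Type E_8, Milnor number mu = 8.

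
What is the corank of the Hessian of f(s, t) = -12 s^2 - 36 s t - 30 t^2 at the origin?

0

Hessian at 0 has rank 2.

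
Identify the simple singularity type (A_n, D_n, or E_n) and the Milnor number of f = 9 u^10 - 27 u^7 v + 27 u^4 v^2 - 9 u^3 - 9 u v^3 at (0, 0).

Type E7, Milnor number mu = 7.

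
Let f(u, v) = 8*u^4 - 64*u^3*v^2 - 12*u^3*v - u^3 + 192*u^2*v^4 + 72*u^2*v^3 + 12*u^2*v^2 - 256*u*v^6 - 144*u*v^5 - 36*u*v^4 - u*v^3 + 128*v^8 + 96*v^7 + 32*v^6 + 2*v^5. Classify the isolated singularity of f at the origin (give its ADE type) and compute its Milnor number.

The Hessian of f at 0 has rank 0. Corank 2; j^3 = -u^3 is a perfect cube, so E-series; the 4-jet and mu = 7 give E_7.

Type E7, Milnor number mu = 7.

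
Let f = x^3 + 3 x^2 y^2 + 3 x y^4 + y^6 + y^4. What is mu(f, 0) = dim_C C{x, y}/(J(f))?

The Hessian of f at 0 has rank 0. Corank 2; j^3 = x^3 is a perfect cube, so E-series; the 4-jet and mu = 6 give E_6.

6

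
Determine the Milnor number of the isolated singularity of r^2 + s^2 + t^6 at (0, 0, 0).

The Hessian of f at 0 is [[2, 0, 0], [0, 0, 0], [0, 0, 2]] with rank 2, so corank 1. A Groebner basis of the Jacobian ideal J(f) in C{s,t,r} is {t^5, s, r}; counting standard monomials gives mu = 5. Corank 1: A-series; mu = 5 gives A_5.

5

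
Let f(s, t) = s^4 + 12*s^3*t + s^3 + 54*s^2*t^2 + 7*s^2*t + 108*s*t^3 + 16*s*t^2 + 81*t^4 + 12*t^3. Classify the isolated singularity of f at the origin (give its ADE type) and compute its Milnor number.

Type D_5, Milnor number mu = 5.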